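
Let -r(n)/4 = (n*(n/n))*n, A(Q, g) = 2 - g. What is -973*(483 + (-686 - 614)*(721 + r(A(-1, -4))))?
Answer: 729377341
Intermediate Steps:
r(n) = -4*n**2 (r(n) = -4*n*(n/n)*n = -4*n*1*n = -4*n*n = -4*n**2)
-973*(483 + (-686 - 614)*(721 + r(A(-1, -4)))) = -973*(483 + (-686 - 614)*(721 - 4*(2 - 1*(-4))**2)) = -973*(483 - 1300*(721 - 4*(2 + 4)**2)) = -973*(483 - 1300*(721 - 4*6**2)) = -973*(483 - 1300*(721 - 4*36)) = -973*(483 - 1300*(721 - 144)) = -973*(483 - 1300*577) = -973*(483 - 750100) = -973*(-749617) = 729377341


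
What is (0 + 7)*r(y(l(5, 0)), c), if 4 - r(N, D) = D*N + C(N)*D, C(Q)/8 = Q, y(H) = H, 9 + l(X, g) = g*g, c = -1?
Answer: -539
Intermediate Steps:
l(X, g) = -9 + g² (l(X, g) = -9 + g*g = -9 + g²)
C(Q) = 8*Q
r(N, D) = 4 - 9*D*N (r(N, D) = 4 - (D*N + (8*N)*D) = 4 - (D*N + 8*D*N) = 4 - 9*D*N)
(0 + 7)*r(y(l(5, 0)), c) = (0 + 7)*(4 - 9*(-1)*(-9 + 0²)) = 7*(4 - 9*(-1)*(-9 + 0)) = 7*(4 - 9*(-1)*(-9)) = 7*(4 - 81) = 7*(-77) = -539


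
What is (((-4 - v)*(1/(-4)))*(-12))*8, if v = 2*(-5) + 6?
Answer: 0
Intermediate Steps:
v = -4 (v = -10 + 6 = -4)
(((-4 - v)*(1/(-4)))*(-12))*8 = (((-4 - 1*(-4))*(1/(-4)))*(-12))*8 = (((-4 + 4)*(1*(-¼)))*(-12))*8 = ((0*(-¼))*(-12))*8 = (0*(-12))*8 = 0*8 = 0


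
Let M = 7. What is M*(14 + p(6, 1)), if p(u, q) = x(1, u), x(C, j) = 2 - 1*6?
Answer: 70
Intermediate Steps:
x(C, j) = -4 (x(C, j) = 2 - 6 = -4)
p(u, q) = -4
M*(14 + p(6, 1)) = 7*(14 - 4) = 7*10 = 70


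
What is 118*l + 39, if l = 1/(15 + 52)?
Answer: 2731/67 ≈ 40.761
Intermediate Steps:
l = 1/67 ≈ 0.014925
118*l + 39 = 118*(1/67) + 39 = 118/67 + 39 = 2731/67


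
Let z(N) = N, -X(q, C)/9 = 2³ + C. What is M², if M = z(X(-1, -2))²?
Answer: 8503056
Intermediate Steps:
X(q, C) = -72 - 9*C (X(q, C) = -9*(2³ + C) = -9*(8 + C) = -72 - 9*C)
M = 2916 (M = (-72 - 9*(-2))² = (-72 + 18)² = (-54)² = 2916)
M² = 2916² = 8503056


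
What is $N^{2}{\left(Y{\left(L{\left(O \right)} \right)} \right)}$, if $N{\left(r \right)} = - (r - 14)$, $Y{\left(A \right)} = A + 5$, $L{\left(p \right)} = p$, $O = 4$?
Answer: $25$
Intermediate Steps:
$Y{\left(A \right)} = 5 + A$
$N{\left(r \right)} = 14 - r$ ($N{\left(r \right)} = - (r - 14) = - (-14 + r) = 14 - r$)
$N^{2}{\left(Y{\left(L{\left(O \right)} \right)} \right)} = \left(14 - \left(5 + 4\right)\right)^{2} = \left(14 - 9\right)^{2} = 5^{2} = 25$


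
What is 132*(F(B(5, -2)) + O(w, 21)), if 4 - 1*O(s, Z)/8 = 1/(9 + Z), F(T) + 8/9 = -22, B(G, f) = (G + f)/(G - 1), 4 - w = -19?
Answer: 17512/15 ≈ 1167.5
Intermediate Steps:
w = 23 (w = 4 - 1*(-19) = 4 + 19 = 23)
B(G, f) = (G + f)/(-1 + G)
F(T) = -206/9 (F(T) = -8/9 - 22 = -206/9)
O(s, Z) = 32 - 8/(9 + Z)
132*(F(B(5, -2)) + O(w, 21)) = 132*(-206/9 + 8*(35 + 4*21)/(9 + 21)) = 132*(-206/9 + 8*(35 + 84)/30) = 132*(-206/9 + 8*(1/30)*119) = 132*(-206/9 + 476/15) = 132*(398/45) = 17512/15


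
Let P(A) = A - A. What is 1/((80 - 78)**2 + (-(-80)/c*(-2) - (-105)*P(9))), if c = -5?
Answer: 1/36 ≈ 0.027778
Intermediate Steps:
P(A) = 0
1/((80 - 78)**2 + (-(-80)/c*(-2) - (-105)*P(9))) = 1/((80 - 78)**2 + (-(-80)/(-5)*(-2) - (-105)*0)) = 1/(2**2 + (-(-80)*(-1)/5*(-2) - 1*0)) = 1/(4 + (-10*8/5*(-2) + 0)) = 1/(4 + (-16*(-2) + 0)) = 1/(4 + (32 + 0)) = 1/(4 + 32) = 1/36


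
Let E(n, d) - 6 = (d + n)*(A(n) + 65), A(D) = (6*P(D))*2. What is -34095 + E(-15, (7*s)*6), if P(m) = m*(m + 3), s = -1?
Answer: -160914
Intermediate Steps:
P(m) = m*(3 + m)
A(D) = 12*D*(3 + D) (A(D) = (6*(D*(3 + D)))*2 = (6*D*(3 + D))*2 = 12*D*(3 + D))
E(n, d) = 6 + (65 + 12*n*(3 + n))*(d + n) (E(n, d) = 6 + (d + n)*(12*n*(3 + n) + 65) = 6 + (d + n)*(65 + 12*n*(3 + n)) = 6 + (65 + 12*n*(3 + n))*(d + n))
-34095 + E(-15, (7*s)*6) = -34095 + (6 + 65*((7*(-1))*6) + 65*(-15) + 12*(-15)**2*(3 - 15) + 12*((7*(-1))*6)*(-15)*(3 - 15)) = -34095 + (6 + 65*(-7*6) - 975 + 12*225*(-12) + 12*(-7*6)*(-15)*(-12)) = -34095 + (6 + 65*(-42) - 975 - 32400 + 12*(-42)*(-15)*(-12)) = -34095 + (6 - 2730 - 975 - 32400 - 90720) = -34095 - 126819 = -160914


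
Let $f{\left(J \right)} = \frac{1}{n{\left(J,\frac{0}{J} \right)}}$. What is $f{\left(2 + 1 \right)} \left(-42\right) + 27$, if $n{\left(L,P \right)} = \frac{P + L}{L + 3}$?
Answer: $-57$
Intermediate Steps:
$n{\left(L,P \right)} = \frac{L + P}{3 + L}$
$f{\left(J \right)} = \frac{3 + J}{J}$ ($f{\left(J \right)} = \frac{1}{\frac{1}{3 + J} \left(J + \frac{0}{J}\right)} = \frac{1}{\frac{1}{3 + J} \left(J + 0\right)} = \frac{1}{\frac{1}{3 + J} J} = \frac{1}{J \frac{1}{3 + J}} = \frac{3 + J}{J}$)
$f{\left(2 + 1 \right)} \left(-42\right) + 27 = \frac{3 + \left(2 + 1\right)}{2 + 1} \left(-42\right) + 27 = \frac{3 + 3}{3} \left(-42\right) + 27 = \frac{1}{3} \cdot 6 \left(-42\right) + 27 = 2 \left(-42\right) + 27 = -84 + 27 = -57$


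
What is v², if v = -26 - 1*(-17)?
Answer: 81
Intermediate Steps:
v = -9 (v = -26 + 17 = -9)
v² = (-9)² = 81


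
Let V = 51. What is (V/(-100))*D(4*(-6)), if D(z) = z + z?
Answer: 612/25 ≈ 24.480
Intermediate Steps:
D(z) = 2*z
(V/(-100))*D(4*(-6)) = (51/(-100))*(2*(4*(-6))) = (51*(-1/100))*(2*(-24)) = -51/100*(-48) = 612/25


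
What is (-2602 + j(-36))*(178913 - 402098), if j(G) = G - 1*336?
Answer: 663752190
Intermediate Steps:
j(G) = -336 + G (j(G) = G - 336 = -336 + G)
(-2602 + j(-36))*(178913 - 402098) = (-2602 + (-336 - 36))*(178913 - 402098) = (-2602 - 372)*(-223185) = -2974*(-223185) = 663752190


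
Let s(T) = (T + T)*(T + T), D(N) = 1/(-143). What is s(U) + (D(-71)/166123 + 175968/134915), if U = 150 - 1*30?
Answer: 16782848447600567/291362299085 ≈ 57601.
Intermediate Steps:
D(N) = -1/143
U = 120 (U = 150 - 30 = 120)
s(T) = 4*T² (s(T) = (2*T)*(2*T) = 4*T²)
s(U) + (D(-71)/166123 + 175968/134915) = 4*120² + (-1/143/166123 + 175968/134915) = 4*14400 + (-1/143*1/166123 + 175968*(1/134915)) = 57600 + (-1/23755589 + 175968/134915) = 57600 + 380020304567/291362299085 = 16782848447600567/291362299085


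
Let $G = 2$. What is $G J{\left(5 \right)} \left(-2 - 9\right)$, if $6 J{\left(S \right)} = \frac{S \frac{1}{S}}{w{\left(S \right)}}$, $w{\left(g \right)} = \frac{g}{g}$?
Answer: $- \frac{11}{3} \approx -3.6667$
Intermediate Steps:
$w{\left(g \right)} = 1$
$J{\left(S \right)} = \frac{1}{6}$ ($J{\left(S \right)} = \frac{\frac{S}{S} 1^{-1}}{6} = \frac{1 \cdot 1}{6} = \frac{1}{6} \cdot 1 = \frac{1}{6}$)
$G J{\left(5 \right)} \left(-2 - 9\right) = 2 \cdot \frac{1}{6} \left(-2 - 9\right) = \frac{1}{3} \left(-11\right) = - \frac{11}{3}$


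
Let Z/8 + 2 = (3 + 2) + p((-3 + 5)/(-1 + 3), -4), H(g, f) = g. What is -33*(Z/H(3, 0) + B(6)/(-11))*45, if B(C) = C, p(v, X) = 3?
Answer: -22950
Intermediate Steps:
Z = 48 (Z = -16 + 8*((3 + 2) + 3) = -16 + 8*(5 + 3) = -16 + 8*8 = -16 + 64 = 48)
-33*(Z/H(3, 0) + B(6)/(-11))*45 = -33*(48/3 + 6/(-11))*45 = -33*(48*(1/3) + 6*(-1/11))*45 = -33*(16 - 6/11)*45 = -33*170/11*45 = -510*45 = -22950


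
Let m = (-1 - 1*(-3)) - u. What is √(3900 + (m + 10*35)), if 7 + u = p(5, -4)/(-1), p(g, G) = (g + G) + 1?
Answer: √4261 ≈ 65.276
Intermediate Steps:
p(g, G) = 1 + G + g (p(g, G) = (G + g) + 1 = 1 + G + g)
u = -9 (u = -7 + (1 - 4 + 5)/(-1) = -7 + 2*(-1) = -7 - 2 = -9)
m = 11 (m = (-1 - 1*(-3)) - 1*(-9) = (-1 + 3) + 9 = 2 + 9 = 11)
√(3900 + (m + 10*35)) = √(3900 + (11 + 10*35)) = √(3900 + (11 + 350)) = √(3900 + 361) = √4261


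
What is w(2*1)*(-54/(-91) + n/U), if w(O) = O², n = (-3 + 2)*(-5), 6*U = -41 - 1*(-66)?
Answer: 3264/455 ≈ 7.1736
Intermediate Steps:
U = 25/6 (U = (-41 - 1*(-66))/6 = (-41 + 66)/6 = (⅙)*25 = 25/6 ≈ 4.1667)
n = 5 (n = -1*(-5) = 5)
w(2*1)*(-54/(-91) + n/U) = (2*1)²*(-54/(-91) + 5/(25/6)) = 2²*(-54*(-1/91) + 5*(6/25)) = 4*(54/91 + 6/5) = 4*(816/455) = 3264/455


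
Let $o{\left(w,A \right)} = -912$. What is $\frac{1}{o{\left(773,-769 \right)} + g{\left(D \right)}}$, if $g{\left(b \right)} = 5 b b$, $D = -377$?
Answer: $\frac{1}{709733} \approx 1.409 \cdot 10^{-6}$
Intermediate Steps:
$g{\left(b \right)} = 5 b^{2}$
$\frac{1}{o{\left(773,-769 \right)} + g{\left(D \right)}} = \frac{1}{-912 + 5 \left(-377\right)^{2}} = \frac{1}{-912 + 5 \cdot 142129} = \frac{1}{-912 + 710645} = \frac{1}{709733}$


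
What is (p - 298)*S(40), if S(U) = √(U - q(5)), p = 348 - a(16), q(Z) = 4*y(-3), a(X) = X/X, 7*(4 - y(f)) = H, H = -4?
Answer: 14*√266 ≈ 228.33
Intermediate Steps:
y(f) = 32/7 (y(f) = 4 - ⅐*(-4) = 4 + 4/7 = 32/7)
a(X) = 1
q(Z) = 128/7 (q(Z) = 4*(32/7) = 128/7)
p = 347 (p = 348 - 1*1 = 348 - 1 = 347)
S(U) = √(-128/7 + U) (S(U) = √(U - 1*128/7) = √(U - 128/7) = √(-128/7 + U))
(p - 298)*S(40) = (347 - 298)*(√(-896 + 49*40)/7) = 49*(√(-896 + 1960)/7) = 49*(√1064/7) = 49*((2*√266)/7) = 49*(2*√266/7) = 14*√266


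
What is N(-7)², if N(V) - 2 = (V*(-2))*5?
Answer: 5184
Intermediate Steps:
N(V) = 2 - 10*V (N(V) = 2 + (V*(-2))*5 = 2 - 2*V*5 = 2 - 10*V)
N(-7)² = (2 - 10*(-7))² = (2 + 70)² = 72² = 5184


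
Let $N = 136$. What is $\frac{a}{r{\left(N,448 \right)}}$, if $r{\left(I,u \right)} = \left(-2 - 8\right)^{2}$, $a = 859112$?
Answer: $\frac{214778}{25} \approx 8591.1$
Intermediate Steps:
$r{\left(I,u \right)} = 100$ ($r{\left(I,u \right)} = \left(-2 - 8\right)^{2} = \left(-10\right)^{2} = 100$)
$\frac{a}{r{\left(N,448 \right)}} = \frac{859112}{100} = 859112 \cdot \frac{1}{100} = \frac{214778}{25}$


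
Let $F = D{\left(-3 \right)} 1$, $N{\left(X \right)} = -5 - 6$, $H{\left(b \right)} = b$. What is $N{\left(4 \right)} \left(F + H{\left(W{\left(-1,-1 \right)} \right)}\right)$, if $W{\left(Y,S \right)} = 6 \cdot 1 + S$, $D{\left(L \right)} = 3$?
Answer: $-88$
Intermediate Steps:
$W{\left(Y,S \right)} = 6 + S$
$N{\left(X \right)} = -11$
$F = 3$ ($F = 3 \cdot 1 = 3$)
$N{\left(4 \right)} \left(F + H{\left(W{\left(-1,-1 \right)} \right)}\right) = - 11 \left(3 + \left(6 - 1\right)\right) = - 11 \left(3 + 5\right) = \left(-11\right) 8 = -88$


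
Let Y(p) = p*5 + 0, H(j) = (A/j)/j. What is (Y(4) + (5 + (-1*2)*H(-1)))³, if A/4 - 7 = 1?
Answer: -59319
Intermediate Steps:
A = 32 (A = 28 + 4*1 = 28 + 4 = 32)
H(j) = 32/j² (H(j) = (32/j)/j = 32/j²)
Y(p) = 5*p (Y(p) = 5*p + 0 = 5*p)
(Y(4) + (5 + (-1*2)*H(-1)))³ = (5*4 + (5 + (-1*2)*(32/(-1)²)))³ = (20 + (5 - 64))³ = (20 - 59)³ = (-39)³ = -59319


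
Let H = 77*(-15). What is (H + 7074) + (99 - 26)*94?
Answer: 12781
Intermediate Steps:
H = -1155
(H + 7074) + (99 - 26)*94 = (-1155 + 7074) + (99 - 26)*94 = 5919 + 73*94 = 5919 + 6862 = 12781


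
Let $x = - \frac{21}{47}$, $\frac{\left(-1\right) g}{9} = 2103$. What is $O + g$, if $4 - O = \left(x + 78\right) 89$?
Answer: $- \frac{1213786}{47} \approx -25825.0$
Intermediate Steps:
$g = -18927$ ($g = \left(-9\right) 2103 = -18927$)
$x = - \frac{21}{47}$ ($x = \left(-21\right) \frac{1}{47} = - \frac{21}{47} \approx -0.44681$)
$O = - \frac{324217}{47}$ ($O = 4 - \left(- \frac{21}{47} + 78\right) 89 = 4 - \frac{3645}{47} \cdot 89 = 4 - \frac{324405}{47} = - \frac{324217}{47} \approx -6898.2$)
$O + g = - \frac{324217}{47} - 18927 = - \frac{1213786}{47}$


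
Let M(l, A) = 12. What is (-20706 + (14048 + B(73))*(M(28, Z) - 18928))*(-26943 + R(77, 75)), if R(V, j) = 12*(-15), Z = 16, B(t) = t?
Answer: 7245463059666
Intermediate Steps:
R(V, j) = -180
(-20706 + (14048 + B(73))*(M(28, Z) - 18928))*(-26943 + R(77, 75)) = (-20706 + (14048 + 73)*(12 - 18928))*(-26943 - 180) = (-20706 + 14121*(-18916))*(-27123) = (-20706 - 267112836)*(-27123) = -267133542*(-27123) = 7245463059666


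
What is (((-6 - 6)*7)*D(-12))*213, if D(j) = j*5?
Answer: 1073520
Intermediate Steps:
D(j) = 5*j
(((-6 - 6)*7)*D(-12))*213 = (((-6 - 6)*7)*(5*(-12)))*213 = (-12*7*(-60))*213 = -84*(-60)*213 = 5040*213 = 1073520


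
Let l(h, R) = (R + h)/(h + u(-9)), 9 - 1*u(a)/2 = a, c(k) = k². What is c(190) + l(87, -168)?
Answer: 1480073/41 ≈ 36099.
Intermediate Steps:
u(a) = 18 - 2*a
l(h, R) = (R + h)/(36 + h) (l(h, R) = (R + h)/(h + (18 - 2*(-9))) = (R + h)/(h + (18 + 18)) = (R + h)/(h + 36) = (R + h)/(36 + h))
c(190) + l(87, -168) = 190² + (-168 + 87)/(36 + 87) = 36100 - 81/123 = 36100 + (1/123)*(-81) = 36100 - 27/41 = 1480073/41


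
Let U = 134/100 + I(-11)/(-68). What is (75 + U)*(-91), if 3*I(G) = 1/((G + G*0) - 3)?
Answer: -70859113/10200 ≈ -6947.0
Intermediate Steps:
I(G) = 1/(3*(-3 + G)) (I(G) = 1/(3*((G + G*0) - 3)) = 1/(3*((G + 0) - 3)) = 1/(3*(G - 3)) = 1/(3*(-3 + G)))
U = 95701/71400 (U = 134/100 + (1/(3*(-3 - 11)))/(-68) = 134*(1/100) + ((⅓)/(-14))*(-1/68) = 67/50 + ((⅓)*(-1/14))*(-1/68) = 67/50 - 1/42*(-1/68) = 67/50 + 1/2856 = 95701/71400 ≈ 1.3403)
(75 + U)*(-91) = (75 + 95701/71400)*(-91) = (5450701/71400)*(-91) = -70859113/10200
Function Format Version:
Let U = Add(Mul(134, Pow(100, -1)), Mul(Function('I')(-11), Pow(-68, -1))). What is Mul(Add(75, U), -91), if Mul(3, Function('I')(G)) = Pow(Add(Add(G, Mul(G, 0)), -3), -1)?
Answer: Rational(-70859113, 10200) ≈ -6947.0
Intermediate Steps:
Function('I')(G) = Mul(Rational(1, 3), Pow(Add(-3, G), -1)) (Function('I')(G) = Mul(Rational(1, 3), Pow(Add(Add(G, Mul(G, 0)), -3), -1)) = Mul(Rational(1, 3), Pow(Add(Add(G, 0), -3), -1)) = Mul(Rational(1, 3), Pow(Add(G, -3), -1)) = Mul(Rational(1, 3), Pow(Add(-3, G), -1)))
U = Rational(95701, 71400) (U = Add(Mul(134, Pow(100, -1)), Mul(Mul(Rational(1, 3), Pow(Add(-3, -11), -1)), Pow(-68, -1))) = Add(Mul(134, Rational(1, 100)), Mul(Mul(Rational(1, 3), Pow(-14, -1)), Rational(-1, 68))) = Add(Rational(67, 50), Mul(Mul(Rational(1, 3), Rational(-1, 14)), Rational(-1, 68))) = Add(Rational(67, 50), Mul(Rational(-1, 42), Rational(-1, 68))) = Add(Rational(67, 50), Rational(1, 2856)) = Rational(95701, 71400) ≈ 1.3403)
Mul(Add(75, U), -91) = Mul(Add(75, Rational(95701, 71400)), -91) = Mul(Rational(5450701, 71400), -91) = Rational(-70859113, 10200)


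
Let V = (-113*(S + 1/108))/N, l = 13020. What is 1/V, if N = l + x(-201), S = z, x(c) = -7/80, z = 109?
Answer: -28123011/26606980 ≈ -1.0570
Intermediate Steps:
x(c) = -7/80 (x(c) = -7*1/80 = -7/80)
S = 109
N = 1041593/80 (N = 13020 - 7/80 = 1041593/80 ≈ 13020.)
V = -26606980/28123011 (V = (-113*(109 + 1/108))/(1041593/80) = -113*(109 + 1/108)*(80/1041593) = -113*11773/108*(80/1041593) = -1330349/108*80/1041593 = -26606980/28123011 ≈ -0.94609)
1/V = 1/(-26606980/28123011) = -28123011/26606980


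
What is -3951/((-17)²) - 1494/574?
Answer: -1349820/82943 ≈ -16.274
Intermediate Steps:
-3951/((-17)²) - 1494/574 = -3951/289 - 1494*1/574 = -3951*1/289 - 747/287 = -3951/289 - 747/287 = -1349820/82943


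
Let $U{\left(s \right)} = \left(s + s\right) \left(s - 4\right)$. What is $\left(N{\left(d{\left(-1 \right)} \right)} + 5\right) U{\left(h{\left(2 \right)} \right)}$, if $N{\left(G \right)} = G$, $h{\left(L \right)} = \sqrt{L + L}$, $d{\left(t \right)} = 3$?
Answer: $-64$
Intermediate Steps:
$h{\left(L \right)} = \sqrt{2} \sqrt{L}$ ($h{\left(L \right)} = \sqrt{2 L} = \sqrt{2} \sqrt{L}$)
$U{\left(s \right)} = 2 s \left(-4 + s\right)$
$\left(N{\left(d{\left(-1 \right)} \right)} + 5\right) U{\left(h{\left(2 \right)} \right)} = \left(3 + 5\right) 2 \sqrt{2} \sqrt{2} \left(-4 + \sqrt{2} \sqrt{2}\right) = 8 \cdot 2 \cdot 2 \left(-4 + 2\right) = 8 \cdot 2 \cdot 2 \left(-2\right) = 8 \left(-8\right) = -64$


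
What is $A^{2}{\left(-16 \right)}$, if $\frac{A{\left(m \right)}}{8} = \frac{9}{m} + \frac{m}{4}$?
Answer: $\frac{5329}{4} \approx 1332.3$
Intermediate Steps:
$A{\left(m \right)} = 2 m + \frac{72}{m}$ ($A{\left(m \right)} = 8 \left(\frac{9}{m} + \frac{m}{4}\right) = 2 m + \frac{72}{m}$)
$A^{2}{\left(-16 \right)} = \left(2 \left(-16\right) + \frac{72}{-16}\right)^{2} = \left(-32 + 72 \left(- \frac{1}{16}\right)\right)^{2} = \left(-32 - \frac{9}{2}\right)^{2} = \left(- \frac{73}{2}\right)^{2} = \frac{5329}{4}$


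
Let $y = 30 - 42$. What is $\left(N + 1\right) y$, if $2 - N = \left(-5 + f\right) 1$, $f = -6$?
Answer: $-168$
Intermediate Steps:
$N = 13$ ($N = 2 - \left(-5 - 6\right) 1 = 2 - \left(-11\right) 1 = 2 - -11 = 2 + 11 = 13$)
$y = -12$ ($y = 30 - 42 = -12$)
$\left(N + 1\right) y = \left(13 + 1\right) \left(-12\right) = 14 \left(-12\right) = -168$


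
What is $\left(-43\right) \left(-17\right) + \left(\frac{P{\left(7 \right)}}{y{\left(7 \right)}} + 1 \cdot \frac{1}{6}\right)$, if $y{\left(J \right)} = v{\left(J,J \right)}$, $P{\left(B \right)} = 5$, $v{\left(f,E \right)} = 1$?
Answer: $\frac{4417}{6} \approx 736.17$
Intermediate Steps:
$y{\left(J \right)} = 1$
$\left(-43\right) \left(-17\right) + \left(\frac{P{\left(7 \right)}}{y{\left(7 \right)}} + 1 \cdot \frac{1}{6}\right) = \left(-43\right) \left(-17\right) + \left(\frac{5}{1} + 1 \cdot \frac{1}{6}\right) = 731 + \left(5 \cdot 1 + 1 \cdot \frac{1}{6}\right) = 731 + \left(5 + \frac{1}{6}\right) = 731 + \frac{31}{6} = \frac{4417}{6}$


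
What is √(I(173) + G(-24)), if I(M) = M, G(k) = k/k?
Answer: √174 ≈ 13.191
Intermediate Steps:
G(k) = 1
√(I(173) + G(-24)) = √(173 + 1) = √174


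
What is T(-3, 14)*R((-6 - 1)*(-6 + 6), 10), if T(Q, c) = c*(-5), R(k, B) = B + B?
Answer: -1400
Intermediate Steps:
R(k, B) = 2*B
T(Q, c) = -5*c
T(-3, 14)*R((-6 - 1)*(-6 + 6), 10) = (-5*14)*(2*10) = -70*20 = -1400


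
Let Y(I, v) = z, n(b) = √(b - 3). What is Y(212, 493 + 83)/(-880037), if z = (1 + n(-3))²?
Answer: 5/880037 - 2*I*√6/880037 ≈ 5.6816e-6 - 5.5668e-6*I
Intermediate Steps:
n(b) = √(-3 + b)
z = (1 + I*√6)² (z = (1 + √(-3 - 3))² = (1 + √(-6))² = (1 + I*√6)² ≈ -5.0 + 4.899*I)
Y(I, v) = (1 + I*√6)²
Y(212, 493 + 83)/(-880037) = (1 + I*√6)²/(-880037) = (1 + I*√6)²*(-1/880037) = -(1 + I*√6)²/880037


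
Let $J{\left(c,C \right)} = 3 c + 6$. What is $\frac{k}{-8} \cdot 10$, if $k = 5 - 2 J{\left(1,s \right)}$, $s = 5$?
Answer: $\frac{65}{4} \approx 16.25$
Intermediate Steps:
$J{\left(c,C \right)} = 6 + 3 c$
$k = -13$ ($k = 5 - 2 \left(6 + 3 \cdot 1\right) = 5 - 2 \left(6 + 3\right) = 5 - 18 = -13$)
$\frac{k}{-8} \cdot 10 = - \frac{13}{-8} \cdot 10 = \left(-13\right) \left(- \frac{1}{8}\right) 10 = \frac{13}{8} \cdot 10 = \frac{65}{4}$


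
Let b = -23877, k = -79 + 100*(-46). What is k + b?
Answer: -28556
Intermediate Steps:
k = -4679 (k = -79 - 4600 = -4679)
k + b = -4679 - 23877 = -28556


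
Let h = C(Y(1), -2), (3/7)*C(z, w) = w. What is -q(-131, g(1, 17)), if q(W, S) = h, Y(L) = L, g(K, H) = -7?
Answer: 14/3 ≈ 4.6667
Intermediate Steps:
C(z, w) = 7*w/3
h = -14/3 (h = (7/3)*(-2) = -14/3 ≈ -4.6667)
q(W, S) = -14/3
-q(-131, g(1, 17)) = -1*(-14/3) = 14/3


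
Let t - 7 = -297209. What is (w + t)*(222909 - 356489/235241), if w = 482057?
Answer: 9693237860260900/235241 ≈ 4.1206e+10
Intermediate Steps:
t = -297202 (t = 7 - 297209 = -297202)
(w + t)*(222909 - 356489/235241) = (482057 - 297202)*(222909 - 356489/235241) = 184855*(222909 - 356489*1/235241) = 184855*(222909 - 356489/235241) = 184855*(52436979580/235241) = 9693237860260900/235241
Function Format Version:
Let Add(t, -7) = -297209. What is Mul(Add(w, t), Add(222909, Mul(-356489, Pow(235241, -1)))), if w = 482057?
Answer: Rational(9693237860260900, 235241) ≈ 4.1206e+10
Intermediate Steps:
t = -297202 (t = Add(7, -297209) = -297202)
Mul(Add(w, t), Add(222909, Mul(-356489, Pow(235241, -1)))) = Mul(Add(482057, -297202), Add(222909, Mul(-356489, Pow(235241, -1)))) = Mul(184855, Add(222909, Mul(-356489, Rational(1, 235241)))) = Mul(184855, Add(222909, Rational(-356489, 235241))) = Mul(184855, Rational(52436979580, 235241)) = Rational(9693237860260900, 235241)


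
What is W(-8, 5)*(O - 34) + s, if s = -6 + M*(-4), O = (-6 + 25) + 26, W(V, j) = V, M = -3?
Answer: -82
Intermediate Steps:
O = 45 (O = 19 + 26 = 45)
s = 6 (s = -6 - 3*(-4) = -6 + 12 = 6)
W(-8, 5)*(O - 34) + s = -8*(45 - 34) + 6 = -8*11 + 6 = -88 + 6 = -82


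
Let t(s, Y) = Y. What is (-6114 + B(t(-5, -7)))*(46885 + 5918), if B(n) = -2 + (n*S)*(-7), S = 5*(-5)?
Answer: -387626823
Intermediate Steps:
S = -25
B(n) = -2 + 175*n (B(n) = -2 + (n*(-25))*(-7) = -2 - 25*n*(-7) = -2 + 175*n)
(-6114 + B(t(-5, -7)))*(46885 + 5918) = (-6114 + (-2 + 175*(-7)))*(46885 + 5918) = (-6114 + (-2 - 1225))*52803 = (-6114 - 1227)*52803 = -7341*52803 = -387626823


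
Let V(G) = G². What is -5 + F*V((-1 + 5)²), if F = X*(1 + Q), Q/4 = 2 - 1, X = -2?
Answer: -2565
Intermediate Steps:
Q = 4 (Q = 4*(2 - 1) = 4*1 = 4)
F = -10 (F = -2*(1 + 4) = -2*5 = -10)
-5 + F*V((-1 + 5)²) = -5 - 10*(-1 + 5)⁴ = -5 - 10*(4²)² = -5 - 10*16² = -5 - 10*256 = -5 - 2560 = -2565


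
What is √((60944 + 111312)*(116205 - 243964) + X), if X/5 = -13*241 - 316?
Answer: I*√22007271549 ≈ 1.4835e+5*I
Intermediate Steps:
X = -17245 (X = 5*(-13*241 - 316) = 5*(-3133 - 316) = 5*(-3449) = -17245)
√((60944 + 111312)*(116205 - 243964) + X) = √((60944 + 111312)*(116205 - 243964) - 17245) = √(172256*(-127759) - 17245) = √(-22007254304 - 17245) = √(-22007271549) = I*√22007271549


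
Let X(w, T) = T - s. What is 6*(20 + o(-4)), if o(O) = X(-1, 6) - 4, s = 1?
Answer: 126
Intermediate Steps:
X(w, T) = -1 + T (X(w, T) = T - 1*1 = T - 1 = -1 + T)
o(O) = 1 (o(O) = (-1 + 6) - 4 = 5 - 4 = 1)
6*(20 + o(-4)) = 6*(20 + 1) = 6*21 = 126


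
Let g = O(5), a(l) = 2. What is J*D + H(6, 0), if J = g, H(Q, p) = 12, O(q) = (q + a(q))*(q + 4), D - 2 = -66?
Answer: -4020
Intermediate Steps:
D = -64 (D = 2 - 66 = -64)
O(q) = (2 + q)*(4 + q) (O(q) = (q + 2)*(q + 4) = (2 + q)*(4 + q))
g = 63 (g = 8 + 5**2 + 6*5 = 8 + 25 + 30 = 63)
J = 63
J*D + H(6, 0) = 63*(-64) + 12 = -4032 + 12 = -4020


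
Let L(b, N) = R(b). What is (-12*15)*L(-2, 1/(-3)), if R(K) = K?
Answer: 360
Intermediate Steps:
L(b, N) = b
(-12*15)*L(-2, 1/(-3)) = -12*15*(-2) = -180*(-2) = 360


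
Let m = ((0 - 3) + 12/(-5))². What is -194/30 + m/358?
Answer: -171443/26850 ≈ -6.3852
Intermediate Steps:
m = 729/25 (m = (-3 + 12*(-⅕))² = (-3 - 12/5)² = (-27/5)² = 729/25 ≈ 29.160)
-194/30 + m/358 = -194/30 + (729/25)/358 = -194*1/30 + (729/25)*(1/358) = -97/15 + 729/8950 = -171443/26850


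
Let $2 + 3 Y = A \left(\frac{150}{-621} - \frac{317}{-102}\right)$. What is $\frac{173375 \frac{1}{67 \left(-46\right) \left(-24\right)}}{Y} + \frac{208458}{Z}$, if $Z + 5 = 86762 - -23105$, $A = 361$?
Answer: $\frac{407517677459613}{214002940305032} \approx 1.9043$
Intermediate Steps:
$Z = 109862$ ($Z = -5 + \left(86762 - -23105\right) = -5 + \left(86762 + 23105\right) = -5 + 109867 = 109862$)
$Y = \frac{7268377}{21114}$ ($Y = - \frac{2}{3} + \frac{361 \left(\frac{150}{-621} - \frac{317}{-102}\right)}{3} = - \frac{2}{3} + \frac{361 \left(150 \left(- \frac{1}{621}\right) - - \frac{317}{102}\right)}{3} = - \frac{2}{3} + \frac{361 \left(- \frac{50}{207} + \frac{317}{102}\right)}{3} = - \frac{2}{3} + \frac{361 \cdot \frac{20173}{7038}}{3} = - \frac{2}{3} + \frac{1}{3} \cdot \frac{7282453}{7038} = - \frac{2}{3} + \frac{7282453}{21114} = \frac{7268377}{21114} \approx 344.24$)
$\frac{173375 \frac{1}{67 \left(-46\right) \left(-24\right)}}{Y} + \frac{208458}{Z} = \frac{173375 \frac{1}{67 \left(-46\right) \left(-24\right)}}{\frac{7268377}{21114}} + \frac{208458}{109862} = \frac{173375}{\left(-3082\right) \left(-24\right)} \frac{21114}{7268377} + 208458 \cdot \frac{1}{109862} = \frac{173375}{73968} \cdot \frac{21114}{7268377} + \frac{104229}{54931} = \frac{26526375}{3895850072} + \frac{104229}{54931} = \frac{407517677459613}{214002940305032}$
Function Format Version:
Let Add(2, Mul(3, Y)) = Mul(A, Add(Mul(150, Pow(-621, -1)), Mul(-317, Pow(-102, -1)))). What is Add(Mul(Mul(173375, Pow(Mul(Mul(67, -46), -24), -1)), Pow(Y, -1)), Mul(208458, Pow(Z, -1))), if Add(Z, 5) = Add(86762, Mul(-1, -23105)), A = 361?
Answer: Rational(407517677459613, 214002940305032) ≈ 1.9043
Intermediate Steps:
Z = 109862 (Z = Add(-5, Add(86762, Mul(-1, -23105))) = Add(-5, Add(86762, 23105)) = Add(-5, 109867) = 109862)
Y = Rational(7268377, 21114) (Y = Add(Rational(-2, 3), Mul(Rational(1, 3), Mul(361, Add(Mul(150, Pow(-621, -1)), Mul(-317, Pow(-102, -1)))))) = Add(Rational(-2, 3), Mul(Rational(1, 3), Mul(361, Add(Mul(150, Rational(-1, 621)), Mul(-317, Rational(-1, 102)))))) = Add(Rational(-2, 3), Mul(Rational(1, 3), Mul(361, Add(Rational(-50, 207), Rational(317, 102))))) = Add(Rational(-2, 3), Mul(Rational(1, 3), Mul(361, Rational(20173, 7038)))) = Add(Rational(-2, 3), Mul(Rational(1, 3), Rational(7282453, 7038))) = Add(Rational(-2, 3), Rational(7282453, 21114)) = Rational(7268377, 21114) ≈ 344.24)
Add(Mul(Mul(173375, Pow(Mul(Mul(67, -46), -24), -1)), Pow(Y, -1)), Mul(208458, Pow(Z, -1))) = Add(Mul(Mul(173375, Pow(Mul(Mul(67, -46), -24), -1)), Pow(Rational(7268377, 21114), -1)), Mul(208458, Pow(109862, -1))) = Add(Mul(Mul(173375, Pow(Mul(-3082, -24), -1)), Rational(21114, 7268377)), Mul(208458, Rational(1, 109862))) = Add(Mul(Mul(173375, Pow(73968, -1)), Rational(21114, 7268377)), Rational(104229, 54931)) = Add(Mul(Mul(173375, Rational(1, 73968)), Rational(21114, 7268377)), Rational(104229, 54931)) = Add(Mul(Rational(173375, 73968), Rational(21114, 7268377)), Rational(104229, 54931)) = Add(Rational(26526375, 3895850072), Rational(104229, 54931)) = Rational(407517677459613, 214002940305032)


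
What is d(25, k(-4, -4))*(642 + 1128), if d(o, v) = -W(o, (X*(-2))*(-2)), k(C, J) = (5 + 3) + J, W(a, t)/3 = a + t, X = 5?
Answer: -238950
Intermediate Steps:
W(a, t) = 3*a + 3*t (W(a, t) = 3*(a + t) = 3*a + 3*t)
k(C, J) = 8 + J
d(o, v) = -60 - 3*o (d(o, v) = -(3*o + 3*((5*(-2))*(-2))) = -(3*o + 3*(-10*(-2))) = -(3*o + 3*20) = -(3*o + 60) = -(60 + 3*o) = -60 - 3*o)
d(25, k(-4, -4))*(642 + 1128) = (-60 - 3*25)*(642 + 1128) = (-60 - 75)*1770 = -135*1770 = -238950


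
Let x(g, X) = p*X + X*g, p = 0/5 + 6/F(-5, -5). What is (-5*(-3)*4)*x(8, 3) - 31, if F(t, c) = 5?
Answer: 1625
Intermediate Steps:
p = 6/5 (p = 0/5 + 6/5 = 0*(1/5) + 6*(1/5) = 0 + 6/5 = 6/5 ≈ 1.2000)
x(g, X) = 6*X/5 + X*g
(-5*(-3)*4)*x(8, 3) - 31 = (-5*(-3)*4)*((1/5)*3*(6 + 5*8)) - 31 = (15*4)*((1/5)*3*(6 + 40)) - 31 = 60*((1/5)*3*46) - 31 = 60*(138/5) - 31 = 1656 - 31 = 1625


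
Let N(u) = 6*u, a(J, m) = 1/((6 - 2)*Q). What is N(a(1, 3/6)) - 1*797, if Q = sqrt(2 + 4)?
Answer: -797 + sqrt(6)/4 ≈ -796.39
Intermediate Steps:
Q = sqrt(6) ≈ 2.4495
a(J, m) = sqrt(6)/24 (a(J, m) = 1/((6 - 2)*(sqrt(6))) = (sqrt(6)/6)/4 = sqrt(6)/24)
N(a(1, 3/6)) - 1*797 = 6*(sqrt(6)/24) - 1*797 = sqrt(6)/4 - 797 = -797 + sqrt(6)/4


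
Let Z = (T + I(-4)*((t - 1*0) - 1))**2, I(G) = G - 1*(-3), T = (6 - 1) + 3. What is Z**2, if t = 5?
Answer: 256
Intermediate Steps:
T = 8 (T = 5 + 3 = 8)
I(G) = 3 + G (I(G) = G + 3 = 3 + G)
Z = 16 (Z = (8 + (3 - 4)*((5 - 1*0) - 1))**2 = (8 - ((5 + 0) - 1))**2 = (8 - (5 - 1))**2 = (8 - 1*4)**2 = (8 - 4)**2 = 4**2 = 16)
Z**2 = 16**2 = 256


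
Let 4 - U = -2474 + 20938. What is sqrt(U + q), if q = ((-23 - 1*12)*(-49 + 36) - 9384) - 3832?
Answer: 3*I*sqrt(3469) ≈ 176.69*I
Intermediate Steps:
U = -18460 (U = 4 - (-2474 + 20938) = 4 - 1*18464 = 4 - 18464 = -18460)
q = -12761 (q = ((-23 - 12)*(-13) - 9384) - 3832 = (-35*(-13) - 9384) - 3832 = (455 - 9384) - 3832 = -8929 - 3832 = -12761)
sqrt(U + q) = sqrt(-18460 - 12761) = sqrt(-31221) = 3*I*sqrt(3469)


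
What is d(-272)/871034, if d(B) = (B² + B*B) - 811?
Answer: 147157/871034 ≈ 0.16895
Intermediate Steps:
d(B) = -811 + 2*B² (d(B) = (B² + B²) - 811 = 2*B² - 811 = -811 + 2*B²)
d(-272)/871034 = (-811 + 2*(-272)²)/871034 = (-811 + 2*73984)*(1/871034) = (-811 + 147968)*(1/871034) = 147157*(1/871034) = 147157/871034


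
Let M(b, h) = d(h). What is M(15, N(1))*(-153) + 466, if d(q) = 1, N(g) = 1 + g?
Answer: 313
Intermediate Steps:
M(b, h) = 1
M(15, N(1))*(-153) + 466 = 1*(-153) + 466 = -153 + 466 = 313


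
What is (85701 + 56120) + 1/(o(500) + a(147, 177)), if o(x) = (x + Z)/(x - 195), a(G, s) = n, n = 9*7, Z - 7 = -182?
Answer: 554236529/3908 ≈ 1.4182e+5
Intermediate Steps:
Z = -175 (Z = 7 - 182 = -175)
n = 63
a(G, s) = 63
o(x) = (-175 + x)/(-195 + x) (o(x) = (x - 175)/(x - 195) = (-175 + x)/(-195 + x))
(85701 + 56120) + 1/(o(500) + a(147, 177)) = (85701 + 56120) + 1/((-175 + 500)/(-195 + 500) + 63) = 141821 + 1/(325/305 + 63) = 141821 + 1/((1/305)*325 + 63) = 141821 + 1/(65/61 + 63) = 141821 + 1/(3908/61) = 141821 + 61/3908 = 554236529/3908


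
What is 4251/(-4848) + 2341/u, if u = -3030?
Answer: -39983/24240 ≈ -1.6495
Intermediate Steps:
4251/(-4848) + 2341/u = 4251/(-4848) + 2341/(-3030) = 4251*(-1/4848) + 2341*(-1/3030) = -1417/1616 - 2341/3030 = -39983/24240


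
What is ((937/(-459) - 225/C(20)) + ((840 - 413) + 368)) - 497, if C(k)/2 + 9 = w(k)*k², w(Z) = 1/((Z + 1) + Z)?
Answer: 4188115/28458 ≈ 147.17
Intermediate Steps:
w(Z) = 1/(1 + 2*Z) (w(Z) = 1/((1 + Z) + Z) = 1/(1 + 2*Z))
C(k) = -18 + 2*k²/(1 + 2*k) (C(k) = -18 + 2*(k²/(1 + 2*k)) = -18 + 2*k²/(1 + 2*k))
((937/(-459) - 225/C(20)) + ((840 - 413) + 368)) - 497 = ((937/(-459) - 225*(1 + 2*20)/(2*(-9 + 20² - 18*20))) + ((840 - 413) + 368)) - 497 = ((937*(-1/459) - 225*(1 + 40)/(2*(-9 + 400 - 360))) + (427 + 368)) - 497 = ((-937/459 - 225/(2*31/41)) + 795) - 497 = ((-937/459 - 225/(2*(1/41)*31)) + 795) - 497 = ((-937/459 - 225/62/41) + 795) - 497 = ((-937/459 - 225*41/62) + 795) - 497 = ((-937/459 - 9225/62) + 795) - 497 = (-4292369/28458 + 795) - 497 = 18331741/28458 - 497 = 4188115/28458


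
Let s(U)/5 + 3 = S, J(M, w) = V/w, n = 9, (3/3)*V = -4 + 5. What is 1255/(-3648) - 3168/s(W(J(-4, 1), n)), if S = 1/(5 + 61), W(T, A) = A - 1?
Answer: 761516849/3593280 ≈ 211.93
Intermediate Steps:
V = 1 (V = -4 + 5 = 1)
J(M, w) = 1/w
W(T, A) = -1 + A
S = 1/66 ≈ 0.015152
s(U) = -985/66 (s(U) = -15 + 5*(1/66) = -15 + 5/66 = -985/66)
1255/(-3648) - 3168/s(W(J(-4, 1), n)) = 1255/(-3648) - 3168/(-985/66) = 1255*(-1/3648) - 3168*(-66/985) = -1255/3648 + 209088/985 = 761516849/3593280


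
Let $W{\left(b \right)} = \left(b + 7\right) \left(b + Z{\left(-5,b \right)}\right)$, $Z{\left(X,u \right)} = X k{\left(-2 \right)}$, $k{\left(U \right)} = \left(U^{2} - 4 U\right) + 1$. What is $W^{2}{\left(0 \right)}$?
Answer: $207025$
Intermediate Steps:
$k{\left(U \right)} = 1 + U^{2} - 4 U$
$Z{\left(X,u \right)} = 13 X$ ($Z{\left(X,u \right)} = X \left(1 + \left(-2\right)^{2} - -8\right) = X \left(1 + 4 + 8\right) = X 13 = 13 X$)
$W{\left(b \right)} = \left(-65 + b\right) \left(7 + b\right)$ ($W{\left(b \right)} = \left(b + 7\right) \left(b + 13 \left(-5\right)\right) = \left(7 + b\right) \left(b - 65\right) = \left(7 + b\right) \left(-65 + b\right) = \left(-65 + b\right) \left(7 + b\right)$)
$W^{2}{\left(0 \right)} = \left(-455 + 0^{2} - 0\right)^{2} = \left(-455 + 0 + 0\right)^{2} = \left(-455\right)^{2} = 207025$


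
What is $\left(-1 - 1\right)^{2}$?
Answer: $4$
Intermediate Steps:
$\left(-1 - 1\right)^{2} = \left(-2\right)^{2} = 4$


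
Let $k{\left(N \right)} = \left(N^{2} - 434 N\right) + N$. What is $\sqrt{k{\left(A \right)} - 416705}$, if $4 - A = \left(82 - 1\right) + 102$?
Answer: $i \sqrt{307157} \approx 554.22 i$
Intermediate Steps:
$A = -179$ ($A = 4 - \left(\left(82 - 1\right) + 102\right) = 4 - \left(81 + 102\right) = 4 - 183 = -179$)
$k{\left(N \right)} = N^{2} - 433 N$
$\sqrt{k{\left(A \right)} - 416705} = \sqrt{- 179 \left(-433 - 179\right) - 416705} = \sqrt{\left(-179\right) \left(-612\right) - 416705} = \sqrt{109548 - 416705} = \sqrt{-307157} = i \sqrt{307157}$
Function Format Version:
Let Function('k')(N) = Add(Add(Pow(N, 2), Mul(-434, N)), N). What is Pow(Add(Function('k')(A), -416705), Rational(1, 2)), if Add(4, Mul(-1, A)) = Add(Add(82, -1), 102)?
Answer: Mul(I, Pow(307157, Rational(1, 2))) ≈ Mul(554.22, I)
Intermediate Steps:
A = -179 (A = Add(4, Mul(-1, Add(Add(82, -1), 102))) = Add(4, Mul(-1, Add(81, 102))) = Add(4, Mul(-1, 183)) = Add(4, -183) = -179)
Function('k')(N) = Add(Pow(N, 2), Mul(-433, N))
Pow(Add(Function('k')(A), -416705), Rational(1, 2)) = Pow(Add(Mul(-179, Add(-433, -179)), -416705), Rational(1, 2)) = Pow(Add(Mul(-179, -612), -416705), Rational(1, 2)) = Pow(Add(109548, -416705), Rational(1, 2)) = Pow(-307157, Rational(1, 2)) = Mul(I, Pow(307157, Rational(1, 2)))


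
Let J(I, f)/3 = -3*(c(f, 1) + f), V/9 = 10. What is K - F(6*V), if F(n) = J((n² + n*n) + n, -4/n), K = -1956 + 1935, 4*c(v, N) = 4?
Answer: -181/15 ≈ -12.067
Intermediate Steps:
c(v, N) = 1 (c(v, N) = (¼)*4 = 1)
V = 90 (V = 9*10 = 90)
K = -21
J(I, f) = -9 - 9*f (J(I, f) = 3*(-3*(1 + f)) = 3*(-3 - 3*f) = -9 - 9*f)
F(n) = -9 + 36/n (F(n) = -9 - (-36)/n = -9 + 36/n)
K - F(6*V) = -21 - (-9 + 36/((6*90))) = -21 - (-9 + 36/540) = -21 - (-9 + 36*(1/540)) = -21 - (-9 + 1/15) = -21 - 1*(-134/15) = -21 + 134/15 = -181/15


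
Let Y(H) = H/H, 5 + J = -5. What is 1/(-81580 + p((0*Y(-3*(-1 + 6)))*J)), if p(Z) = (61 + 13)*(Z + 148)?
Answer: -1/70628 ≈ -1.4159e-5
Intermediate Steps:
J = -10 (J = -5 - 5 = -10)
Y(H) = 1
p(Z) = 10952 + 74*Z (p(Z) = 74*(148 + Z) = 10952 + 74*Z)
1/(-81580 + p((0*Y(-3*(-1 + 6)))*J)) = 1/(-81580 + (10952 + 74*((0*1)*(-10)))) = 1/(-81580 + (10952 + 74*(0*(-10)))) = 1/(-81580 + (10952 + 74*0)) = 1/(-81580 + (10952 + 0)) = 1/(-81580 + 10952) = 1/(-70628) = -1/70628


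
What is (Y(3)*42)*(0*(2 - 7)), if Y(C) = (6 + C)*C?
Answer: 0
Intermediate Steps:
Y(C) = C*(6 + C)
(Y(3)*42)*(0*(2 - 7)) = ((3*(6 + 3))*42)*(0*(2 - 7)) = ((3*9)*42)*(0*(-5)) = (27*42)*0 = 1134*0 = 0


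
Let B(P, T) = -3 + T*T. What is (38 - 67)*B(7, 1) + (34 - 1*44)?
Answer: 48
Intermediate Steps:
B(P, T) = -3 + T²
(38 - 67)*B(7, 1) + (34 - 1*44) = (38 - 67)*(-3 + 1²) + (34 - 1*44) = -29*(-3 + 1) + (34 - 44) = -29*(-2) - 10 = 58 - 10 = 48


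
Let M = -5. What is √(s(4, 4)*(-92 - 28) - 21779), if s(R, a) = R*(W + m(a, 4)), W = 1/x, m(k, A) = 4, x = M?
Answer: I*√23603 ≈ 153.63*I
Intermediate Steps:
x = -5
W = -⅕ (W = 1/(-5) = -⅕ ≈ -0.20000)
s(R, a) = 19*R/5 (s(R, a) = R*(-⅕ + 4) = R*(19/5) = 19*R/5)
√(s(4, 4)*(-92 - 28) - 21779) = √(((19/5)*4)*(-92 - 28) - 21779) = √((76/5)*(-120) - 21779) = √(-1824 - 21779) = √(-23603) = I*√23603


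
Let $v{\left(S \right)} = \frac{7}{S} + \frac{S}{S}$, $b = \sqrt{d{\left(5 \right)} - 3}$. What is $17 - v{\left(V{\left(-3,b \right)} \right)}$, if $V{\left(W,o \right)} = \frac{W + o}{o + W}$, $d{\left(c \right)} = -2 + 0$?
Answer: $9$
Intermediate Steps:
$d{\left(c \right)} = -2$
$b = i \sqrt{5}$ ($b = \sqrt{-2 - 3} = \sqrt{-5} = i \sqrt{5} \approx 2.2361 i$)
$V{\left(W,o \right)} = 1$ ($V{\left(W,o \right)} = \frac{W + o}{W + o} = 1$)
$v{\left(S \right)} = 1 + \frac{7}{S}$ ($v{\left(S \right)} = \frac{7}{S} + 1 = 1 + \frac{7}{S}$)
$17 - v{\left(V{\left(-3,b \right)} \right)} = 17 - \frac{7 + 1}{1} = 17 - 1 \cdot 8 = 17 - 8 = 9$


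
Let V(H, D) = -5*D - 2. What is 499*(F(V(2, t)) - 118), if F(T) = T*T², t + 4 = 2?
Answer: 196606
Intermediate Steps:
t = -2 (t = -4 + 2 = -2)
V(H, D) = -2 - 5*D
F(T) = T³
499*(F(V(2, t)) - 118) = 499*((-2 - 5*(-2))³ - 118) = 499*((-2 + 10)³ - 118) = 499*(8³ - 118) = 499*(512 - 118) = 499*394 = 196606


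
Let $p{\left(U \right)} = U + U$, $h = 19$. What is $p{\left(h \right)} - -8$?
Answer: $46$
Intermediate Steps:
$p{\left(U \right)} = 2 U$
$p{\left(h \right)} - -8 = 2 \cdot 19 - -8 = 38 + 8 = 46$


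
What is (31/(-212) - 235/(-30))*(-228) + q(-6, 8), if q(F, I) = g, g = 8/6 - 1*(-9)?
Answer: -277030/159 ≈ -1742.3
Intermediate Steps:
g = 31/3 (g = 8*(1/6) + 9 = 4/3 + 9 = 31/3 ≈ 10.333)
q(F, I) = 31/3
(31/(-212) - 235/(-30))*(-228) + q(-6, 8) = (31/(-212) - 235/(-30))*(-228) + 31/3 = (31*(-1/212) - 235*(-1/30))*(-228) + 31/3 = (-31/212 + 47/6)*(-228) + 31/3 = (4889/636)*(-228) + 31/3 = -92891/53 + 31/3 = -277030/159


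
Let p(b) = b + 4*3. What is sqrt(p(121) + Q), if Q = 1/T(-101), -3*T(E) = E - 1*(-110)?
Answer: sqrt(1194)/3 ≈ 11.518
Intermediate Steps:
p(b) = 12 + b (p(b) = b + 12 = 12 + b)
T(E) = -110/3 - E/3 (T(E) = -(E - 1*(-110))/3 = -(E + 110)/3 = -(110 + E)/3 = -110/3 - E/3)
Q = -1/3 (Q = 1/(-110/3 - 1/3*(-101)) = 1/(-110/3 + 101/3) = 1/(-3) = -1/3 ≈ -0.33333)
sqrt(p(121) + Q) = sqrt((12 + 121) - 1/3) = sqrt(133 - 1/3) = sqrt(398/3) = sqrt(1194)/3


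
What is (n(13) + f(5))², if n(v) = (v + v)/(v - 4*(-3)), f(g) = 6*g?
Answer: 602176/625 ≈ 963.48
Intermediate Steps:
n(v) = 2*v/(12 + v) (n(v) = (2*v)/(v + 12) = (2*v)/(12 + v) = 2*v/(12 + v))
(n(13) + f(5))² = (2*13/(12 + 13) + 6*5)² = (2*13/25 + 30)² = (2*13*(1/25) + 30)² = (26/25 + 30)² = (776/25)² = 602176/625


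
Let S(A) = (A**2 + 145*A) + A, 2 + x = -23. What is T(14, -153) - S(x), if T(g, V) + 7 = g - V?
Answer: 3185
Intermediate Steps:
x = -25 (x = -2 - 23 = -25)
T(g, V) = -7 + g - V (T(g, V) = -7 + (g - V) = -7 + g - V)
S(A) = A**2 + 146*A
T(14, -153) - S(x) = (-7 + 14 - 1*(-153)) - (-25)*(146 - 25) = (-7 + 14 + 153) - (-25)*121 = 160 - 1*(-3025) = 160 + 3025 = 3185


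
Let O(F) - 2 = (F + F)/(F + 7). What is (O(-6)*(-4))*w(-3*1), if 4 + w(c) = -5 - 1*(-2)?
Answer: -280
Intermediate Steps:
O(F) = 2 + 2*F/(7 + F) (O(F) = 2 + (F + F)/(F + 7) = 2 + (2*F)/(7 + F) = 2 + 2*F/(7 + F))
w(c) = -7 (w(c) = -4 + (-5 - 1*(-2)) = -4 + (-5 + 2) = -4 - 3 = -7)
(O(-6)*(-4))*w(-3*1) = ((2*(7 + 2*(-6))/(7 - 6))*(-4))*(-7) = ((2*(7 - 12)/1)*(-4))*(-7) = ((2*1*(-5))*(-4))*(-7) = -10*(-4)*(-7) = 40*(-7) = -280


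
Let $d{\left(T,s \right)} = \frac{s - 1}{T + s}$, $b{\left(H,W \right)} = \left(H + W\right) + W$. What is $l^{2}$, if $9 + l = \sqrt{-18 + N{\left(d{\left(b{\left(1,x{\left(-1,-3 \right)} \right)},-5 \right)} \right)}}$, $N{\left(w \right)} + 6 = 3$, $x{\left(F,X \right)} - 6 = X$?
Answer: $\left(9 - i \sqrt{21}\right)^{2} \approx 60.0 - 82.486 i$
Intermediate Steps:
$x{\left(F,X \right)} = 6 + X$
$b{\left(H,W \right)} = H + 2 W$
$d{\left(T,s \right)} = \frac{-1 + s}{T + s}$
$N{\left(w \right)} = -3$ ($N{\left(w \right)} = -6 + 3 = -3$)
$l = -9 + i \sqrt{21}$ ($l = -9 + \sqrt{-18 - 3} = -9 + \sqrt{-21} = -9 + i \sqrt{21} \approx -9.0 + 4.5826 i$)
$l^{2} = \left(-9 + i \sqrt{21}\right)^{2}$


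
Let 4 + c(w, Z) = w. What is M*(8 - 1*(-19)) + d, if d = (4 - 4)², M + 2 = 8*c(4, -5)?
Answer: -54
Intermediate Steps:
c(w, Z) = -4 + w
M = -2 (M = -2 + 8*(-4 + 4) = -2 + 8*0 = -2 + 0 = -2)
d = 0 (d = 0² = 0)
M*(8 - 1*(-19)) + d = -2*(8 - 1*(-19)) + 0 = -2*(8 + 19) + 0 = -2*27 + 0 = -54 + 0 = -54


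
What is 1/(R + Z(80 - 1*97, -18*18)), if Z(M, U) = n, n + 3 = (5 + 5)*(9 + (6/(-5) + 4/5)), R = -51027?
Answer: -1/50944 ≈ -1.9629e-5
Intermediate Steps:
n = 83 (n = -3 + (5 + 5)*(9 + (6/(-5) + 4/5)) = -3 + 10*(9 + (6*(-⅕) + 4*(⅕))) = -3 + 10*(9 + (-6/5 + ⅘)) = -3 + 10*(9 - ⅖) = -3 + 10*(43/5) = -3 + 86 = 83)
Z(M, U) = 83
1/(R + Z(80 - 1*97, -18*18)) = 1/(-51027 + 83) = 1/(-50944) = -1/50944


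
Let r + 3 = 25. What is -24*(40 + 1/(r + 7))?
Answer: -27864/29 ≈ -960.83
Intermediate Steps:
r = 22 (r = -3 + 25 = 22)
-24*(40 + 1/(r + 7)) = -24*(40 + 1/(22 + 7)) = -24*(40 + 1/29) = -24*1161/29 = -27864/29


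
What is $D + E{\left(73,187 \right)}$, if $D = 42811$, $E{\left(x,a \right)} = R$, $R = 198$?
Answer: $43009$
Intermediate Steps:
$E{\left(x,a \right)} = 198$
$D + E{\left(73,187 \right)} = 42811 + 198 = 43009$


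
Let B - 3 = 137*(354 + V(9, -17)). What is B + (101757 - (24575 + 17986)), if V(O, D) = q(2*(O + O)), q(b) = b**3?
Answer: 6499569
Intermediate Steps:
V(O, D) = 64*O**3 (V(O, D) = (2*(O + O))**3 = (2*(2*O))**3 = (4*O)**3 = 64*O**3)
B = 6440373 (B = 3 + 137*(354 + 64*9**3) = 3 + 137*(354 + 64*729) = 3 + 137*(354 + 46656) = 3 + 137*47010 = 3 + 6440370 = 6440373)
B + (101757 - (24575 + 17986)) = 6440373 + (101757 - (24575 + 17986)) = 6440373 + (101757 - 1*42561) = 6440373 + (101757 - 42561) = 6440373 + 59196 = 6499569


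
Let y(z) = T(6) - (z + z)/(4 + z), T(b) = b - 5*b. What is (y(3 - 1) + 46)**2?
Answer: 4096/9 ≈ 455.11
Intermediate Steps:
T(b) = -4*b
y(z) = -24 - 2*z/(4 + z) (y(z) = -4*6 - (z + z)/(4 + z) = -24 - 2*z/(4 + z))
(y(3 - 1) + 46)**2 = (2*(-48 - 13*(3 - 1))/(4 + (3 - 1)) + 46)**2 = (2*(-48 - 13*2)/(4 + 2) + 46)**2 = (2*(-48 - 26)/6 + 46)**2 = (2*(1/6)*(-74) + 46)**2 = (-74/3 + 46)**2 = (64/3)**2 = 4096/9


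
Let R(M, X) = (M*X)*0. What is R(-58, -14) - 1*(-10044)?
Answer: 10044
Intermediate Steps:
R(M, X) = 0
R(-58, -14) - 1*(-10044) = 0 - 1*(-10044) = 0 + 10044 = 10044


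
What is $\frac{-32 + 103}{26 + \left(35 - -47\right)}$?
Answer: $\frac{71}{108} \approx 0.65741$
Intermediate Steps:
$\frac{-32 + 103}{26 + \left(35 - -47\right)} = \frac{1}{26 + \left(35 + 47\right)} 71 = \frac{1}{26 + 82} \cdot 71 = \frac{1}{108} \cdot 71 = \frac{71}{108}$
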